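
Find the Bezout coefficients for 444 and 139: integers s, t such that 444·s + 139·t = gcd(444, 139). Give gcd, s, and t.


Euclidean algorithm on (444, 139) — divide until remainder is 0:
  444 = 3 · 139 + 27
  139 = 5 · 27 + 4
  27 = 6 · 4 + 3
  4 = 1 · 3 + 1
  3 = 3 · 1 + 0
gcd(444, 139) = 1.
Track Bezout coefficients alongside the remainders: start with r₀ = 444 = a·1 + b·0 (s = 1, t = 0) and r₁ = 139 = a·0 + b·1 (s = 0, t = 1); each new remainder r_{k+1} = r_{k-1} − q_k·r_k inherits s_{k+1} = s_{k-1} − q_k·s_k, t_{k+1} = t_{k-1} − q_k·t_k, so r_k = a·s_k + b·t_k at every step:
  q = 3: r = 27, s = 1 − 3·0 = 1, t = 0 − 3·1 = -3  (check: 444·1 + 139·(-3) = 27)
  q = 5: r = 4, s = 0 − 5·1 = -5, t = 1 − 5·(-3) = 16  (check: 444·(-5) + 139·16 = 4)
  q = 6: r = 3, s = 1 − 6·(-5) = 31, t = -3 − 6·16 = -99  (check: 444·31 + 139·(-99) = 3)
  q = 1: r = 1, s = -5 − 1·31 = -36, t = 16 − 1·(-99) = 115  (check: 444·(-36) + 139·115 = 1)
The row with r = 1 (the gcd) gives the Bezout coefficients s = -36, t = 115.
Result: 444 · (-36) + 139 · (115) = 1.

gcd(444, 139) = 1; s = -36, t = 115 (check: 444·(-36) + 139·115 = 1).


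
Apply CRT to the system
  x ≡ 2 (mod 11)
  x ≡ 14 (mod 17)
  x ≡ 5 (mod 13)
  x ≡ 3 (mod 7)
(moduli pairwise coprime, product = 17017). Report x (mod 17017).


Product of moduli M = 11 · 17 · 13 · 7 = 17017.
Merge one congruence at a time:
  Start: x ≡ 2 (mod 11).
  Combine with x ≡ 14 (mod 17); new modulus lcm = 187.
    Write x = 2 + 11·t and substitute into x ≡ 14 (mod 17): 11·t ≡ 14 − 2 = 12 (mod 17).
    The inverse of 11 mod 17 is 14 (since 11·14 = 154 = 9·17 + 1), so t ≡ 14·12 = 168 ≡ 15 (mod 17).
    Then x = 2 + 11·15 = 167, valid modulo lcm(11, 17) = 187: x ≡ 167 (mod 187).
  Combine with x ≡ 5 (mod 13); new modulus lcm = 2431.
    Write x = 167 + 187·t and substitute into x ≡ 5 (mod 13): 187·t ≡ 5 − 167 = -162 (mod 13).
    Reduce coefficients mod 13: 5·t ≡ 7 (mod 13).
    The inverse of 5 mod 13 is 8 (since 5·8 = 40 = 3·13 + 1), so t ≡ 8·7 = 56 ≡ 4 (mod 13).
    Then x = 167 + 187·4 = 915, valid modulo lcm(187, 13) = 2431: x ≡ 915 (mod 2431).
  Combine with x ≡ 3 (mod 7); new modulus lcm = 17017.
    Write x = 915 + 2431·t and substitute into x ≡ 3 (mod 7): 2431·t ≡ 3 − 915 = -912 (mod 7).
    Reduce coefficients mod 7: 2·t ≡ 5 (mod 7).
    The inverse of 2 mod 7 is 4 (since 2·4 = 8 = 1·7 + 1), so t ≡ 4·5 = 20 ≡ 6 (mod 7).
    Then x = 915 + 2431·6 = 15501, valid modulo lcm(2431, 7) = 17017: x ≡ 15501 (mod 17017).
Verify against each original: 15501 mod 11 = 2, 15501 mod 17 = 14, 15501 mod 13 = 5, 15501 mod 7 = 3.

x ≡ 15501 (mod 17017).


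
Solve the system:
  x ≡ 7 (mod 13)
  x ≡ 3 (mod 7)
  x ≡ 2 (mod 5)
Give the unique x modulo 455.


Moduli 13, 7, 5 are pairwise coprime; by CRT there is a unique solution modulo M = 13 · 7 · 5 = 455.
Solve pairwise, accumulating the modulus:
  Start with x ≡ 7 (mod 13).
  Combine with x ≡ 3 (mod 7): since gcd(13, 7) = 1, we get a unique residue mod 91.
    Write x = 7 + 13·t and substitute into x ≡ 3 (mod 7): 13·t ≡ 3 − 7 = -4 (mod 7).
    Reduce coefficients mod 7: 6·t ≡ 3 (mod 7).
    The inverse of 6 mod 7 is 6 (since 6·6 = 36 = 5·7 + 1), so t ≡ 6·3 = 18 ≡ 4 (mod 7).
    Then x = 7 + 13·4 = 59, valid modulo lcm(13, 7) = 91: x ≡ 59 (mod 91).
  Combine with x ≡ 2 (mod 5): since gcd(91, 5) = 1, we get a unique residue mod 455.
    Write x = 59 + 91·t and substitute into x ≡ 2 (mod 5): 91·t ≡ 2 − 59 = -57 (mod 5).
    Reduce coefficients mod 5: 1·t ≡ 3 (mod 5).
    So t ≡ 3 (mod 5).
    Then x = 59 + 91·3 = 332, valid modulo lcm(91, 5) = 455: x ≡ 332 (mod 455).
Verify: 332 mod 13 = 7 ✓, 332 mod 7 = 3 ✓, 332 mod 5 = 2 ✓.

x ≡ 332 (mod 455).


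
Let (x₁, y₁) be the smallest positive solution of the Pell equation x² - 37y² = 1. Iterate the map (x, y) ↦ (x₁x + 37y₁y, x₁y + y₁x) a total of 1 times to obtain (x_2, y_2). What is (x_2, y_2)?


Step 1: Find the fundamental solution (x₁, y₁) of x² - 37y² = 1.
  Expand √37 as a continued fraction. a₀ = ⌊√37⌋ = 6; iterate m_{k+1} = d_k·a_k − m_k, d_{k+1} = (37 − m_{k+1}²)/d_k, a_{k+1} = ⌊(a₀ + m_{k+1})/d_{k+1}⌋ (starting m₀ = 0, d₀ = 1), with convergents p_k = a_k·p_{k-1} + p_{k-2}, q_k = a_k·q_{k-1} + q_{k-2} (p₋₁ = 1, q₋₁ = 0):
  k = 0: a₀ = 6; p₀/q₀ = 6/1; p₀² − 37·q₀² = 36 − 37 = -1.
  k = 1: m = 6, d = 1, a = ⌊(6 + 6)/1⌋ = 12; p/q = (12·6 + 1)/(12·1 + 0) = 73/12; p² − 37·q² = 5329 − 5328 = 1.
  The first convergent with p² − 37·q² = 1 gives the fundamental solution (x₁, y₁) = (73, 12).
Step 2: Apply the recurrence (x_{n+1}, y_{n+1}) = (x₁x_n + 37y₁y_n, x₁y_n + y₁x_n) repeatedly.
  From (x_1, y_1) = (73, 12): x_2 = 73·73 + 37·12·12 = 10657; y_2 = 73·12 + 12·73 = 1752.
Step 3: Verify x_2² - 37·y_2² = 113571649 - 113571648 = 1 (should be 1). ✓

(x_1, y_1) = (73, 12); (x_2, y_2) = (10657, 1752).


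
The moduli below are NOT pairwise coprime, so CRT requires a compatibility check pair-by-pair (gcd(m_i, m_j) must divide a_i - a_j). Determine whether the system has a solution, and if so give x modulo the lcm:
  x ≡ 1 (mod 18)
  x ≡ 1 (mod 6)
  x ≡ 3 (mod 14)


Moduli 18, 6, 14 are not pairwise coprime, so CRT works modulo lcm(m_i) when all pairwise compatibility conditions hold.
Pairwise compatibility: gcd(m_i, m_j) must divide a_i - a_j for every pair.
Merge one congruence at a time:
  Start: x ≡ 1 (mod 18).
  Combine with x ≡ 1 (mod 6): gcd(18, 6) = 6; 1 - 1 = 0, which IS divisible by 6, so compatible.
    Write x = 1 + 18·t and substitute into x ≡ 1 (mod 6): 18·t ≡ 1 − 1 = 0 (mod 6).
    Divide the congruence (and modulus) by g = 6: 3·t ≡ 0 (mod 1).
    Modulo 1 every t works; take t = 0.
    Then x = 1 + 18·0 = 1, valid modulo lcm(18, 6) = 18: x ≡ 1 (mod 18).
  Combine with x ≡ 3 (mod 14): gcd(18, 14) = 2; 3 - 1 = 2, which IS divisible by 2, so compatible.
    Write x = 1 + 18·t and substitute into x ≡ 3 (mod 14): 18·t ≡ 3 − 1 = 2 (mod 14).
    Divide the congruence (and modulus) by g = 2: 9·t ≡ 1 (mod 7).
    Reduce coefficients mod 7: 2·t ≡ 1 (mod 7).
    The inverse of 2 mod 7 is 4 (since 2·4 = 8 = 1·7 + 1), so t ≡ 4·1 = 4 ≡ 4 (mod 7).
    Then x = 1 + 18·4 = 73, valid modulo lcm(18, 14) = 126: x ≡ 73 (mod 126).
Verify: 73 mod 18 = 1, 73 mod 6 = 1, 73 mod 14 = 3.

x ≡ 73 (mod 126).


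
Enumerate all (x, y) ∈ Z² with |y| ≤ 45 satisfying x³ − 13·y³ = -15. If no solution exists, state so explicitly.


The equation is x³ - 13y³ = -15. For fixed y, x³ = 13·y³ − 15, so a solution requires the RHS to be a perfect cube.
Strategy: iterate y from -45 to 45, compute RHS = 13·y³ − 15, and check whether it is a (positive or negative) perfect cube.
Check small values of y:
  y = 0: RHS = -15 is not a perfect cube.
  y = 1: RHS = -2 is not a perfect cube.
  y = -1: RHS = -28 is not a perfect cube.
  y = 2: RHS = 89 is not a perfect cube.
  y = -2: RHS = -119 is not a perfect cube.
  y = 3: RHS = 336 is not a perfect cube.
  y = -3: RHS = -366 is not a perfect cube.
Continuing the search up to |y| = 45 finds no solutions either.
No (x, y) in the scanned range satisfies the equation.

No integer solutions with |y| ≤ 45.


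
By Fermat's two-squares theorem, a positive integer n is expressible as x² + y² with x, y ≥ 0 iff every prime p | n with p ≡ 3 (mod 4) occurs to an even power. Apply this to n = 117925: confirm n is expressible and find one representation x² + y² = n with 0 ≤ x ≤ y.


Step 1: Factor n = 117925 = 5^2 · 53 · 89.
Step 2: Check the mod-4 condition on each prime factor: 5 ≡ 1 (mod 4), exponent 2; 53 ≡ 1 (mod 4), exponent 1; 89 ≡ 1 (mod 4), exponent 1.
All primes ≡ 3 (mod 4) appear to even exponent (or don't appear), so by the two-squares theorem n IS expressible as a sum of two squares.
Step 3: Build a representation. Group n = k² · m with k = 5 and m = 53 · 89 = 4717 (a product of primes ≡ 1 (mod 4)); a representation of m scales to one of n via (k·x)² + (k·y)² = k²(x² + y²). Each prime p ≡ 1 (mod 4) is itself a sum of two squares; find a² by testing p − a² for a perfect square:
  53: 53 − 1² = 52, 53 − 2² = 49 = 7² ⇒ 53 = 2² + 7².
  89: 89 − 1² = 88, 89 − 2² = 85, 89 − 3² = 80, 89 − 4² = 73, 89 − 5² = 64 = 8² ⇒ 89 = 5² + 8².
  Combine using the Brahmagupta–Fibonacci identity (a² + b²)(c² + d²) = (ac − bd)² + (ad + bc)² = (ac + bd)² + (ad − bc)²:
  53 · 89 = 4717: from (2² + 7²)(5² + 8²), take (2·5 − 7·8, 2·8 + 7·5) = (10 − 56, 16 + 35) = (-46, 51); dropping signs (only squares matter) gives (46, 51); check 46² + 51² = 2116 + 2601 = 4717 ✓.
  Scale by k = 5: (5·46, 5·51) = (230, 255).
Step 4: Order so x ≤ y and verify: 230² + 255² = 52900 + 65025 = 117925 = n. ✓

n = 117925 = 230² + 255² (one valid representation with x ≤ y).


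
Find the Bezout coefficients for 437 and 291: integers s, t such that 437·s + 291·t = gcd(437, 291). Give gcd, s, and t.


Euclidean algorithm on (437, 291) — divide until remainder is 0:
  437 = 1 · 291 + 146
  291 = 1 · 146 + 145
  146 = 1 · 145 + 1
  145 = 145 · 1 + 0
gcd(437, 291) = 1.
Track Bezout coefficients alongside the remainders: start with r₀ = 437 = a·1 + b·0 (s = 1, t = 0) and r₁ = 291 = a·0 + b·1 (s = 0, t = 1); each new remainder r_{k+1} = r_{k-1} − q_k·r_k inherits s_{k+1} = s_{k-1} − q_k·s_k, t_{k+1} = t_{k-1} − q_k·t_k, so r_k = a·s_k + b·t_k at every step:
  q = 1: r = 146, s = 1 − 1·0 = 1, t = 0 − 1·1 = -1  (check: 437·1 + 291·(-1) = 146)
  q = 1: r = 145, s = 0 − 1·1 = -1, t = 1 − 1·(-1) = 2  (check: 437·(-1) + 291·2 = 145)
  q = 1: r = 1, s = 1 − 1·(-1) = 2, t = -1 − 1·2 = -3  (check: 437·2 + 291·(-3) = 1)
The row with r = 1 (the gcd) gives the Bezout coefficients s = 2, t = -3.
Result: 437 · (2) + 291 · (-3) = 1.

gcd(437, 291) = 1; s = 2, t = -3 (check: 437·2 + 291·(-3) = 1).


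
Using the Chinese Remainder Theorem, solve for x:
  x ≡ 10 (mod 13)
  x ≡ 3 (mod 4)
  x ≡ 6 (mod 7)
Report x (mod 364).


Moduli 13, 4, 7 are pairwise coprime; by CRT there is a unique solution modulo M = 13 · 4 · 7 = 364.
Solve pairwise, accumulating the modulus:
  Start with x ≡ 10 (mod 13).
  Combine with x ≡ 3 (mod 4): since gcd(13, 4) = 1, we get a unique residue mod 52.
    Write x = 10 + 13·t and substitute into x ≡ 3 (mod 4): 13·t ≡ 3 − 10 = -7 (mod 4).
    Reduce coefficients mod 4: 1·t ≡ 1 (mod 4).
    So t ≡ 1 (mod 4).
    Then x = 10 + 13·1 = 23, valid modulo lcm(13, 4) = 52: x ≡ 23 (mod 52).
  Combine with x ≡ 6 (mod 7): since gcd(52, 7) = 1, we get a unique residue mod 364.
    Write x = 23 + 52·t and substitute into x ≡ 6 (mod 7): 52·t ≡ 6 − 23 = -17 (mod 7).
    Reduce coefficients mod 7: 3·t ≡ 4 (mod 7).
    The inverse of 3 mod 7 is 5 (since 3·5 = 15 = 2·7 + 1), so t ≡ 5·4 = 20 ≡ 6 (mod 7).
    Then x = 23 + 52·6 = 335, valid modulo lcm(52, 7) = 364: x ≡ 335 (mod 364).
Verify: 335 mod 13 = 10 ✓, 335 mod 4 = 3 ✓, 335 mod 7 = 6 ✓.

x ≡ 335 (mod 364).


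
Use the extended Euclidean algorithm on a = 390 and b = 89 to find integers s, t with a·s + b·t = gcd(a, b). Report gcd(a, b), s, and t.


Euclidean algorithm on (390, 89) — divide until remainder is 0:
  390 = 4 · 89 + 34
  89 = 2 · 34 + 21
  34 = 1 · 21 + 13
  21 = 1 · 13 + 8
  13 = 1 · 8 + 5
  8 = 1 · 5 + 3
  5 = 1 · 3 + 2
  3 = 1 · 2 + 1
  2 = 2 · 1 + 0
gcd(390, 89) = 1.
Track Bezout coefficients alongside the remainders: start with r₀ = 390 = a·1 + b·0 (s = 1, t = 0) and r₁ = 89 = a·0 + b·1 (s = 0, t = 1); each new remainder r_{k+1} = r_{k-1} − q_k·r_k inherits s_{k+1} = s_{k-1} − q_k·s_k, t_{k+1} = t_{k-1} − q_k·t_k, so r_k = a·s_k + b·t_k at every step:
  q = 4: r = 34, s = 1 − 4·0 = 1, t = 0 − 4·1 = -4  (check: 390·1 + 89·(-4) = 34)
  q = 2: r = 21, s = 0 − 2·1 = -2, t = 1 − 2·(-4) = 9  (check: 390·(-2) + 89·9 = 21)
  q = 1: r = 13, s = 1 − 1·(-2) = 3, t = -4 − 1·9 = -13  (check: 390·3 + 89·(-13) = 13)
  q = 1: r = 8, s = -2 − 1·3 = -5, t = 9 − 1·(-13) = 22  (check: 390·(-5) + 89·22 = 8)
  q = 1: r = 5, s = 3 − 1·(-5) = 8, t = -13 − 1·22 = -35  (check: 390·8 + 89·(-35) = 5)
  q = 1: r = 3, s = -5 − 1·8 = -13, t = 22 − 1·(-35) = 57  (check: 390·(-13) + 89·57 = 3)
  q = 1: r = 2, s = 8 − 1·(-13) = 21, t = -35 − 1·57 = -92  (check: 390·21 + 89·(-92) = 2)
  q = 1: r = 1, s = -13 − 1·21 = -34, t = 57 − 1·(-92) = 149  (check: 390·(-34) + 89·149 = 1)
The row with r = 1 (the gcd) gives the Bezout coefficients s = -34, t = 149.
Result: 390 · (-34) + 89 · (149) = 1.

gcd(390, 89) = 1; s = -34, t = 149 (check: 390·(-34) + 89·149 = 1).


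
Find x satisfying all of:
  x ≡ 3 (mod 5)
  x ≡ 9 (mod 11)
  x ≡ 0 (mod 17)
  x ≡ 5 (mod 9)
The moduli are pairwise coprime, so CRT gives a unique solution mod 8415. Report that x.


Product of moduli M = 5 · 11 · 17 · 9 = 8415.
Merge one congruence at a time:
  Start: x ≡ 3 (mod 5).
  Combine with x ≡ 9 (mod 11); new modulus lcm = 55.
    Write x = 3 + 5·t and substitute into x ≡ 9 (mod 11): 5·t ≡ 9 − 3 = 6 (mod 11).
    The inverse of 5 mod 11 is 9 (since 5·9 = 45 = 4·11 + 1), so t ≡ 9·6 = 54 ≡ 10 (mod 11).
    Then x = 3 + 5·10 = 53, valid modulo lcm(5, 11) = 55: x ≡ 53 (mod 55).
  Combine with x ≡ 0 (mod 17); new modulus lcm = 935.
    Write x = 53 + 55·t and substitute into x ≡ 0 (mod 17): 55·t ≡ 0 − 53 = -53 (mod 17).
    Reduce coefficients mod 17: 4·t ≡ 15 (mod 17).
    The inverse of 4 mod 17 is 13 (since 4·13 = 52 = 3·17 + 1), so t ≡ 13·15 = 195 ≡ 8 (mod 17).
    Then x = 53 + 55·8 = 493, valid modulo lcm(55, 17) = 935: x ≡ 493 (mod 935).
  Combine with x ≡ 5 (mod 9); new modulus lcm = 8415.
    Write x = 493 + 935·t and substitute into x ≡ 5 (mod 9): 935·t ≡ 5 − 493 = -488 (mod 9).
    Reduce coefficients mod 9: 8·t ≡ 7 (mod 9).
    The inverse of 8 mod 9 is 8 (since 8·8 = 64 = 7·9 + 1), so t ≡ 8·7 = 56 ≡ 2 (mod 9).
    Then x = 493 + 935·2 = 2363, valid modulo lcm(935, 9) = 8415: x ≡ 2363 (mod 8415).
Verify against each original: 2363 mod 5 = 3, 2363 mod 11 = 9, 2363 mod 17 = 0, 2363 mod 9 = 5.

x ≡ 2363 (mod 8415).


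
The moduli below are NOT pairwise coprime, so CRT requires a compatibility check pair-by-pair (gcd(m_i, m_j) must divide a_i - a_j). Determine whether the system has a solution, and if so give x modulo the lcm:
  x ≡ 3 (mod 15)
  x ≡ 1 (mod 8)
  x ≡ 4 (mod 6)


Moduli 15, 8, 6 are not pairwise coprime, so CRT works modulo lcm(m_i) when all pairwise compatibility conditions hold.
Pairwise compatibility: gcd(m_i, m_j) must divide a_i - a_j for every pair.
Merge one congruence at a time:
  Start: x ≡ 3 (mod 15).
  Combine with x ≡ 1 (mod 8): gcd(15, 8) = 1; 1 - 3 = -2, which IS divisible by 1, so compatible.
    Write x = 3 + 15·t and substitute into x ≡ 1 (mod 8): 15·t ≡ 1 − 3 = -2 (mod 8).
    Reduce coefficients mod 8: 7·t ≡ 6 (mod 8).
    The inverse of 7 mod 8 is 7 (since 7·7 = 49 = 6·8 + 1), so t ≡ 7·6 = 42 ≡ 2 (mod 8).
    Then x = 3 + 15·2 = 33, valid modulo lcm(15, 8) = 120: x ≡ 33 (mod 120).
  Combine with x ≡ 4 (mod 6): gcd(120, 6) = 6, and 4 - 33 = -29 is NOT divisible by 6.
    ⇒ system is inconsistent (no integer solution).

No solution (the system is inconsistent).


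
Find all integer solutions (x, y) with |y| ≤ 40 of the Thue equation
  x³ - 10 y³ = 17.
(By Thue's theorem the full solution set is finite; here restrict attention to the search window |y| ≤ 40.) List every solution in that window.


The equation is x³ - 10y³ = 17. For fixed y, x³ = 10·y³ + 17, so a solution requires the RHS to be a perfect cube.
Strategy: iterate y from -40 to 40, compute RHS = 10·y³ + 17, and check whether it is a (positive or negative) perfect cube.
Check small values of y:
  y = 0: RHS = 17 is not a perfect cube.
  y = 1: RHS = 27 = (3)³ ⇒ x = 3 works.
  y = -1: RHS = 7 is not a perfect cube.
  y = 2: RHS = 97 is not a perfect cube.
  y = -2: RHS = -63 is not a perfect cube.
  y = 3: RHS = 287 is not a perfect cube.
  y = -3: RHS = -253 is not a perfect cube.
Continuing the search up to |y| = 40 finds no further solutions beyond those listed.
Collected solutions: (3, 1).

Solutions (with |y| ≤ 40): (3, 1).


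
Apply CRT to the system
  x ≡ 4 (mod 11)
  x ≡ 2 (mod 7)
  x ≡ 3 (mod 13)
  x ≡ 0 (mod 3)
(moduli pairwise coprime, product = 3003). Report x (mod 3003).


Product of moduli M = 11 · 7 · 13 · 3 = 3003.
Merge one congruence at a time:
  Start: x ≡ 4 (mod 11).
  Combine with x ≡ 2 (mod 7); new modulus lcm = 77.
    Write x = 4 + 11·t and substitute into x ≡ 2 (mod 7): 11·t ≡ 2 − 4 = -2 (mod 7).
    Reduce coefficients mod 7: 4·t ≡ 5 (mod 7).
    The inverse of 4 mod 7 is 2 (since 4·2 = 8 = 1·7 + 1), so t ≡ 2·5 = 10 ≡ 3 (mod 7).
    Then x = 4 + 11·3 = 37, valid modulo lcm(11, 7) = 77: x ≡ 37 (mod 77).
  Combine with x ≡ 3 (mod 13); new modulus lcm = 1001.
    Write x = 37 + 77·t and substitute into x ≡ 3 (mod 13): 77·t ≡ 3 − 37 = -34 (mod 13).
    Reduce coefficients mod 13: 12·t ≡ 5 (mod 13).
    The inverse of 12 mod 13 is 12 (since 12·12 = 144 = 11·13 + 1), so t ≡ 12·5 = 60 ≡ 8 (mod 13).
    Then x = 37 + 77·8 = 653, valid modulo lcm(77, 13) = 1001: x ≡ 653 (mod 1001).
  Combine with x ≡ 0 (mod 3); new modulus lcm = 3003.
    Write x = 653 + 1001·t and substitute into x ≡ 0 (mod 3): 1001·t ≡ 0 − 653 = -653 (mod 3).
    Reduce coefficients mod 3: 2·t ≡ 1 (mod 3).
    The inverse of 2 mod 3 is 2 (since 2·2 = 4 = 1·3 + 1), so t ≡ 2·1 = 2 ≡ 2 (mod 3).
    Then x = 653 + 1001·2 = 2655, valid modulo lcm(1001, 3) = 3003: x ≡ 2655 (mod 3003).
Verify against each original: 2655 mod 11 = 4, 2655 mod 7 = 2, 2655 mod 13 = 3, 2655 mod 3 = 0.

x ≡ 2655 (mod 3003).


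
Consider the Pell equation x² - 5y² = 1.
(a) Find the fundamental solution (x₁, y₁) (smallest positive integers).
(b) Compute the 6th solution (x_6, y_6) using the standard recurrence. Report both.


Step 1: Find the fundamental solution (x₁, y₁) of x² - 5y² = 1.
  Expand √5 as a continued fraction. a₀ = ⌊√5⌋ = 2; iterate m_{k+1} = d_k·a_k − m_k, d_{k+1} = (5 − m_{k+1}²)/d_k, a_{k+1} = ⌊(a₀ + m_{k+1})/d_{k+1}⌋ (starting m₀ = 0, d₀ = 1), with convergents p_k = a_k·p_{k-1} + p_{k-2}, q_k = a_k·q_{k-1} + q_{k-2} (p₋₁ = 1, q₋₁ = 0):
  k = 0: a₀ = 2; p₀/q₀ = 2/1; p₀² − 5·q₀² = 4 − 5 = -1.
  k = 1: m = 2, d = 1, a = ⌊(2 + 2)/1⌋ = 4; p/q = (4·2 + 1)/(4·1 + 0) = 9/4; p² − 5·q² = 81 − 80 = 1.
  The first convergent with p² − 5·q² = 1 gives the fundamental solution (x₁, y₁) = (9, 4).
Step 2: Apply the recurrence (x_{n+1}, y_{n+1}) = (x₁x_n + 5y₁y_n, x₁y_n + y₁x_n) repeatedly.
  From (x_1, y_1) = (9, 4): x_2 = 9·9 + 5·4·4 = 161; y_2 = 9·4 + 4·9 = 72.
  From (x_2, y_2) = (161, 72): x_3 = 9·161 + 5·4·72 = 2889; y_3 = 9·72 + 4·161 = 1292.
  From (x_3, y_3) = (2889, 1292): x_4 = 9·2889 + 5·4·1292 = 51841; y_4 = 9·1292 + 4·2889 = 23184.
  From (x_4, y_4) = (51841, 23184): x_5 = 9·51841 + 5·4·23184 = 930249; y_5 = 9·23184 + 4·51841 = 416020.
  From (x_5, y_5) = (930249, 416020): x_6 = 9·930249 + 5·4·416020 = 16692641; y_6 = 9·416020 + 4·930249 = 7465176.
Step 3: Verify x_6² - 5·y_6² = 278644263554881 - 278644263554880 = 1 (should be 1). ✓

(x_1, y_1) = (9, 4); (x_6, y_6) = (16692641, 7465176).


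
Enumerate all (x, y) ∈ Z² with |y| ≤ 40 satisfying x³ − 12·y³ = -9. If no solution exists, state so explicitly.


The equation is x³ - 12y³ = -9. For fixed y, x³ = 12·y³ − 9, so a solution requires the RHS to be a perfect cube.
Strategy: iterate y from -40 to 40, compute RHS = 12·y³ − 9, and check whether it is a (positive or negative) perfect cube.
Check small values of y:
  y = 0: RHS = -9 is not a perfect cube.
  y = 1: RHS = 3 is not a perfect cube.
  y = -1: RHS = -21 is not a perfect cube.
  y = 2: RHS = 87 is not a perfect cube.
  y = -2: RHS = -105 is not a perfect cube.
  y = 3: RHS = 315 is not a perfect cube.
  y = -3: RHS = -333 is not a perfect cube.
Continuing the search up to |y| = 40 finds no solutions either.
No (x, y) in the scanned range satisfies the equation.

No integer solutions with |y| ≤ 40.


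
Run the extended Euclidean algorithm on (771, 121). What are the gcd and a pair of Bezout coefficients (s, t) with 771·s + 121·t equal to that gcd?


Euclidean algorithm on (771, 121) — divide until remainder is 0:
  771 = 6 · 121 + 45
  121 = 2 · 45 + 31
  45 = 1 · 31 + 14
  31 = 2 · 14 + 3
  14 = 4 · 3 + 2
  3 = 1 · 2 + 1
  2 = 2 · 1 + 0
gcd(771, 121) = 1.
Track Bezout coefficients alongside the remainders: start with r₀ = 771 = a·1 + b·0 (s = 1, t = 0) and r₁ = 121 = a·0 + b·1 (s = 0, t = 1); each new remainder r_{k+1} = r_{k-1} − q_k·r_k inherits s_{k+1} = s_{k-1} − q_k·s_k, t_{k+1} = t_{k-1} − q_k·t_k, so r_k = a·s_k + b·t_k at every step:
  q = 6: r = 45, s = 1 − 6·0 = 1, t = 0 − 6·1 = -6  (check: 771·1 + 121·(-6) = 45)
  q = 2: r = 31, s = 0 − 2·1 = -2, t = 1 − 2·(-6) = 13  (check: 771·(-2) + 121·13 = 31)
  q = 1: r = 14, s = 1 − 1·(-2) = 3, t = -6 − 1·13 = -19  (check: 771·3 + 121·(-19) = 14)
  q = 2: r = 3, s = -2 − 2·3 = -8, t = 13 − 2·(-19) = 51  (check: 771·(-8) + 121·51 = 3)
  q = 4: r = 2, s = 3 − 4·(-8) = 35, t = -19 − 4·51 = -223  (check: 771·35 + 121·(-223) = 2)
  q = 1: r = 1, s = -8 − 1·35 = -43, t = 51 − 1·(-223) = 274  (check: 771·(-43) + 121·274 = 1)
The row with r = 1 (the gcd) gives the Bezout coefficients s = -43, t = 274.
Result: 771 · (-43) + 121 · (274) = 1.

gcd(771, 121) = 1; s = -43, t = 274 (check: 771·(-43) + 121·274 = 1).


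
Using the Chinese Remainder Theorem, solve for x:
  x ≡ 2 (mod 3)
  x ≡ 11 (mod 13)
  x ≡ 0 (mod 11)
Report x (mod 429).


Moduli 3, 13, 11 are pairwise coprime; by CRT there is a unique solution modulo M = 3 · 13 · 11 = 429.
Solve pairwise, accumulating the modulus:
  Start with x ≡ 2 (mod 3).
  Combine with x ≡ 11 (mod 13): since gcd(3, 13) = 1, we get a unique residue mod 39.
    Write x = 2 + 3·t and substitute into x ≡ 11 (mod 13): 3·t ≡ 11 − 2 = 9 (mod 13).
    The inverse of 3 mod 13 is 9 (since 3·9 = 27 = 2·13 + 1), so t ≡ 9·9 = 81 ≡ 3 (mod 13).
    Then x = 2 + 3·3 = 11, valid modulo lcm(3, 13) = 39: x ≡ 11 (mod 39).
  Combine with x ≡ 0 (mod 11): since gcd(39, 11) = 1, we get a unique residue mod 429.
    Write x = 11 + 39·t and substitute into x ≡ 0 (mod 11): 39·t ≡ 0 − 11 = -11 (mod 11).
    Reduce coefficients mod 11: 6·t ≡ 0 (mod 11).
    The inverse of 6 mod 11 is 2 (since 6·2 = 12 = 1·11 + 1), so t ≡ 2·0 = 0 ≡ 0 (mod 11).
    Then x = 11 + 39·0 = 11, valid modulo lcm(39, 11) = 429: x ≡ 11 (mod 429).
Verify: 11 mod 3 = 2 ✓, 11 mod 13 = 11 ✓, 11 mod 11 = 0 ✓.

x ≡ 11 (mod 429).


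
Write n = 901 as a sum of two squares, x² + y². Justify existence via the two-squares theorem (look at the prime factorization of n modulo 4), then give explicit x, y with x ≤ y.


Step 1: Factor n = 901 = 17 · 53.
Step 2: Check the mod-4 condition on each prime factor: 17 ≡ 1 (mod 4), exponent 1; 53 ≡ 1 (mod 4), exponent 1.
All primes ≡ 3 (mod 4) appear to even exponent (or don't appear), so by the two-squares theorem n IS expressible as a sum of two squares.
Step 3: Build a representation. Here n = 17 · 53 is a product of primes ≡ 1 (mod 4). Each prime p ≡ 1 (mod 4) is itself a sum of two squares; find a² by testing p − a² for a perfect square:
  17: 17 − 1² = 16 = 4² ⇒ 17 = 1² + 4².
  53: 53 − 1² = 52, 53 − 2² = 49 = 7² ⇒ 53 = 2² + 7².
  Combine using the Brahmagupta–Fibonacci identity (a² + b²)(c² + d²) = (ac − bd)² + (ad + bc)² = (ac + bd)² + (ad − bc)²:
  17 · 53 = 901: from (1² + 4²)(2² + 7²), take (1·2 − 4·7, 1·7 + 4·2) = (2 − 28, 7 + 8) = (-26, 15); dropping signs (only squares matter) gives (26, 15); check 26² + 15² = 676 + 225 = 901 ✓.
Step 4: Order so x ≤ y and verify: 15² + 26² = 225 + 676 = 901 = n. ✓

n = 901 = 15² + 26² (one valid representation with x ≤ y).


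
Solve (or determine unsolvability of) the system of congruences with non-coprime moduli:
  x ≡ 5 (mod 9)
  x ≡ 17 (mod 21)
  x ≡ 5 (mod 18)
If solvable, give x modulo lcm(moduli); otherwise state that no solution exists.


Moduli 9, 21, 18 are not pairwise coprime, so CRT works modulo lcm(m_i) when all pairwise compatibility conditions hold.
Pairwise compatibility: gcd(m_i, m_j) must divide a_i - a_j for every pair.
Merge one congruence at a time:
  Start: x ≡ 5 (mod 9).
  Combine with x ≡ 17 (mod 21): gcd(9, 21) = 3; 17 - 5 = 12, which IS divisible by 3, so compatible.
    Write x = 5 + 9·t and substitute into x ≡ 17 (mod 21): 9·t ≡ 17 − 5 = 12 (mod 21).
    Divide the congruence (and modulus) by g = 3: 3·t ≡ 4 (mod 7).
    The inverse of 3 mod 7 is 5 (since 3·5 = 15 = 2·7 + 1), so t ≡ 5·4 = 20 ≡ 6 (mod 7).
    Then x = 5 + 9·6 = 59, valid modulo lcm(9, 21) = 63: x ≡ 59 (mod 63).
  Combine with x ≡ 5 (mod 18): gcd(63, 18) = 9; 5 - 59 = -54, which IS divisible by 9, so compatible.
    Write x = 59 + 63·t and substitute into x ≡ 5 (mod 18): 63·t ≡ 5 − 59 = -54 (mod 18).
    Divide the congruence (and modulus) by g = 9: 7·t ≡ -6 (mod 2).
    Reduce coefficients mod 2: 1·t ≡ 0 (mod 2).
    So t ≡ 0 (mod 2).
    Then x = 59 + 63·0 = 59, valid modulo lcm(63, 18) = 126: x ≡ 59 (mod 126).
Verify: 59 mod 9 = 5, 59 mod 21 = 17, 59 mod 18 = 5.

x ≡ 59 (mod 126).


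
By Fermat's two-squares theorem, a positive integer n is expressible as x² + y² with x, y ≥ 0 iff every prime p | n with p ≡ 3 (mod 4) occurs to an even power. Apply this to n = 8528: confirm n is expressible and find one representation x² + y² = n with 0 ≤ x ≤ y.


Step 1: Factor n = 8528 = 2^4 · 13 · 41.
Step 2: Check the mod-4 condition on each prime factor: 2 = 2 (special); 13 ≡ 1 (mod 4), exponent 1; 41 ≡ 1 (mod 4), exponent 1.
All primes ≡ 3 (mod 4) appear to even exponent (or don't appear), so by the two-squares theorem n IS expressible as a sum of two squares.
Step 3: Build a representation. Group n = k² · m with k = 4 and m = 13 · 41 = 533 (a product of primes ≡ 1 (mod 4)); a representation of m scales to one of n via (k·x)² + (k·y)² = k²(x² + y²). Each prime p ≡ 1 (mod 4) is itself a sum of two squares; find a² by testing p − a² for a perfect square:
  13: 13 − 1² = 12, 13 − 2² = 9 = 3² ⇒ 13 = 2² + 3².
  41: 41 − 1² = 40, 41 − 2² = 37, 41 − 3² = 32, 41 − 4² = 25 = 5² ⇒ 41 = 4² + 5².
  Combine using the Brahmagupta–Fibonacci identity (a² + b²)(c² + d²) = (ac − bd)² + (ad + bc)² = (ac + bd)² + (ad − bc)²:
  13 · 41 = 533: from (2² + 3²)(4² + 5²), take (2·4 − 3·5, 2·5 + 3·4) = (8 − 15, 10 + 12) = (-7, 22); dropping signs (only squares matter) gives (7, 22); check 7² + 22² = 49 + 484 = 533 ✓.
  Scale by k = 4: (4·7, 4·22) = (28, 88).
Step 4: Order so x ≤ y and verify: 28² + 88² = 784 + 7744 = 8528 = n. ✓

n = 8528 = 28² + 88² (one valid representation with x ≤ y).


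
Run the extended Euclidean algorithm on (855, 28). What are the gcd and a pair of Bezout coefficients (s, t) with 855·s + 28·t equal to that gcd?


Euclidean algorithm on (855, 28) — divide until remainder is 0:
  855 = 30 · 28 + 15
  28 = 1 · 15 + 13
  15 = 1 · 13 + 2
  13 = 6 · 2 + 1
  2 = 2 · 1 + 0
gcd(855, 28) = 1.
Track Bezout coefficients alongside the remainders: start with r₀ = 855 = a·1 + b·0 (s = 1, t = 0) and r₁ = 28 = a·0 + b·1 (s = 0, t = 1); each new remainder r_{k+1} = r_{k-1} − q_k·r_k inherits s_{k+1} = s_{k-1} − q_k·s_k, t_{k+1} = t_{k-1} − q_k·t_k, so r_k = a·s_k + b·t_k at every step:
  q = 30: r = 15, s = 1 − 30·0 = 1, t = 0 − 30·1 = -30  (check: 855·1 + 28·(-30) = 15)
  q = 1: r = 13, s = 0 − 1·1 = -1, t = 1 − 1·(-30) = 31  (check: 855·(-1) + 28·31 = 13)
  q = 1: r = 2, s = 1 − 1·(-1) = 2, t = -30 − 1·31 = -61  (check: 855·2 + 28·(-61) = 2)
  q = 6: r = 1, s = -1 − 6·2 = -13, t = 31 − 6·(-61) = 397  (check: 855·(-13) + 28·397 = 1)
The row with r = 1 (the gcd) gives the Bezout coefficients s = -13, t = 397.
Result: 855 · (-13) + 28 · (397) = 1.

gcd(855, 28) = 1; s = -13, t = 397 (check: 855·(-13) + 28·397 = 1).


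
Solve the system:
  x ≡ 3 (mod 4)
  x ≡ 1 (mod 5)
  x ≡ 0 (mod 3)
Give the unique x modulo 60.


Moduli 4, 5, 3 are pairwise coprime; by CRT there is a unique solution modulo M = 4 · 5 · 3 = 60.
Solve pairwise, accumulating the modulus:
  Start with x ≡ 3 (mod 4).
  Combine with x ≡ 1 (mod 5): since gcd(4, 5) = 1, we get a unique residue mod 20.
    Write x = 3 + 4·t and substitute into x ≡ 1 (mod 5): 4·t ≡ 1 − 3 = -2 (mod 5).
    Reduce coefficients mod 5: 4·t ≡ 3 (mod 5).
    The inverse of 4 mod 5 is 4 (since 4·4 = 16 = 3·5 + 1), so t ≡ 4·3 = 12 ≡ 2 (mod 5).
    Then x = 3 + 4·2 = 11, valid modulo lcm(4, 5) = 20: x ≡ 11 (mod 20).
  Combine with x ≡ 0 (mod 3): since gcd(20, 3) = 1, we get a unique residue mod 60.
    Write x = 11 + 20·t and substitute into x ≡ 0 (mod 3): 20·t ≡ 0 − 11 = -11 (mod 3).
    Reduce coefficients mod 3: 2·t ≡ 1 (mod 3).
    The inverse of 2 mod 3 is 2 (since 2·2 = 4 = 1·3 + 1), so t ≡ 2·1 = 2 ≡ 2 (mod 3).
    Then x = 11 + 20·2 = 51, valid modulo lcm(20, 3) = 60: x ≡ 51 (mod 60).
Verify: 51 mod 4 = 3 ✓, 51 mod 5 = 1 ✓, 51 mod 3 = 0 ✓.

x ≡ 51 (mod 60).


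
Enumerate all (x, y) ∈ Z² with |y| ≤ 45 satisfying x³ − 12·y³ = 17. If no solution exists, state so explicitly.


The equation is x³ - 12y³ = 17. For fixed y, x³ = 12·y³ + 17, so a solution requires the RHS to be a perfect cube.
Strategy: iterate y from -45 to 45, compute RHS = 12·y³ + 17, and check whether it is a (positive or negative) perfect cube.
Check small values of y:
  y = 0: RHS = 17 is not a perfect cube.
  y = 1: RHS = 29 is not a perfect cube.
  y = -1: RHS = 5 is not a perfect cube.
  y = 2: RHS = 113 is not a perfect cube.
  y = -2: RHS = -79 is not a perfect cube.
  y = 3: RHS = 341 is not a perfect cube.
  y = -3: RHS = -307 is not a perfect cube.
Continuing the search up to |y| = 45 finds no solutions either.
No (x, y) in the scanned range satisfies the equation.

No integer solutions with |y| ≤ 45.


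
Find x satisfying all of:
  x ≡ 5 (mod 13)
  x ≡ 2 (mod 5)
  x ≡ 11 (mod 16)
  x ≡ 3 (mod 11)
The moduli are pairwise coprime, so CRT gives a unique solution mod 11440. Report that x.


Product of moduli M = 13 · 5 · 16 · 11 = 11440.
Merge one congruence at a time:
  Start: x ≡ 5 (mod 13).
  Combine with x ≡ 2 (mod 5); new modulus lcm = 65.
    Write x = 5 + 13·t and substitute into x ≡ 2 (mod 5): 13·t ≡ 2 − 5 = -3 (mod 5).
    Reduce coefficients mod 5: 3·t ≡ 2 (mod 5).
    The inverse of 3 mod 5 is 2 (since 3·2 = 6 = 1·5 + 1), so t ≡ 2·2 = 4 ≡ 4 (mod 5).
    Then x = 5 + 13·4 = 57, valid modulo lcm(13, 5) = 65: x ≡ 57 (mod 65).
  Combine with x ≡ 11 (mod 16); new modulus lcm = 1040.
    Write x = 57 + 65·t and substitute into x ≡ 11 (mod 16): 65·t ≡ 11 − 57 = -46 (mod 16).
    Reduce coefficients mod 16: 1·t ≡ 2 (mod 16).
    So t ≡ 2 (mod 16).
    Then x = 57 + 65·2 = 187, valid modulo lcm(65, 16) = 1040: x ≡ 187 (mod 1040).
  Combine with x ≡ 3 (mod 11); new modulus lcm = 11440.
    Write x = 187 + 1040·t and substitute into x ≡ 3 (mod 11): 1040·t ≡ 3 − 187 = -184 (mod 11).
    Reduce coefficients mod 11: 6·t ≡ 3 (mod 11).
    The inverse of 6 mod 11 is 2 (since 6·2 = 12 = 1·11 + 1), so t ≡ 2·3 = 6 ≡ 6 (mod 11).
    Then x = 187 + 1040·6 = 6427, valid modulo lcm(1040, 11) = 11440: x ≡ 6427 (mod 11440).
Verify against each original: 6427 mod 13 = 5, 6427 mod 5 = 2, 6427 mod 16 = 11, 6427 mod 11 = 3.

x ≡ 6427 (mod 11440).


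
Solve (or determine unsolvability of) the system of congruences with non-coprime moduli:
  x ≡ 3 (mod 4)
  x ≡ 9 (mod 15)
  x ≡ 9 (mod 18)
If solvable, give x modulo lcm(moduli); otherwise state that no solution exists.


Moduli 4, 15, 18 are not pairwise coprime, so CRT works modulo lcm(m_i) when all pairwise compatibility conditions hold.
Pairwise compatibility: gcd(m_i, m_j) must divide a_i - a_j for every pair.
Merge one congruence at a time:
  Start: x ≡ 3 (mod 4).
  Combine with x ≡ 9 (mod 15): gcd(4, 15) = 1; 9 - 3 = 6, which IS divisible by 1, so compatible.
    Write x = 3 + 4·t and substitute into x ≡ 9 (mod 15): 4·t ≡ 9 − 3 = 6 (mod 15).
    The inverse of 4 mod 15 is 4 (since 4·4 = 16 = 1·15 + 1), so t ≡ 4·6 = 24 ≡ 9 (mod 15).
    Then x = 3 + 4·9 = 39, valid modulo lcm(4, 15) = 60: x ≡ 39 (mod 60).
  Combine with x ≡ 9 (mod 18): gcd(60, 18) = 6; 9 - 39 = -30, which IS divisible by 6, so compatible.
    Write x = 39 + 60·t and substitute into x ≡ 9 (mod 18): 60·t ≡ 9 − 39 = -30 (mod 18).
    Divide the congruence (and modulus) by g = 6: 10·t ≡ -5 (mod 3).
    Reduce coefficients mod 3: 1·t ≡ 1 (mod 3).
    So t ≡ 1 (mod 3).
    Then x = 39 + 60·1 = 99, valid modulo lcm(60, 18) = 180: x ≡ 99 (mod 180).
Verify: 99 mod 4 = 3, 99 mod 15 = 9, 99 mod 18 = 9.

x ≡ 99 (mod 180).


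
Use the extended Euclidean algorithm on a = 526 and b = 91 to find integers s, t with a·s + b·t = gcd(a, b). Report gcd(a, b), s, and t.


Euclidean algorithm on (526, 91) — divide until remainder is 0:
  526 = 5 · 91 + 71
  91 = 1 · 71 + 20
  71 = 3 · 20 + 11
  20 = 1 · 11 + 9
  11 = 1 · 9 + 2
  9 = 4 · 2 + 1
  2 = 2 · 1 + 0
gcd(526, 91) = 1.
Track Bezout coefficients alongside the remainders: start with r₀ = 526 = a·1 + b·0 (s = 1, t = 0) and r₁ = 91 = a·0 + b·1 (s = 0, t = 1); each new remainder r_{k+1} = r_{k-1} − q_k·r_k inherits s_{k+1} = s_{k-1} − q_k·s_k, t_{k+1} = t_{k-1} − q_k·t_k, so r_k = a·s_k + b·t_k at every step:
  q = 5: r = 71, s = 1 − 5·0 = 1, t = 0 − 5·1 = -5  (check: 526·1 + 91·(-5) = 71)
  q = 1: r = 20, s = 0 − 1·1 = -1, t = 1 − 1·(-5) = 6  (check: 526·(-1) + 91·6 = 20)
  q = 3: r = 11, s = 1 − 3·(-1) = 4, t = -5 − 3·6 = -23  (check: 526·4 + 91·(-23) = 11)
  q = 1: r = 9, s = -1 − 1·4 = -5, t = 6 − 1·(-23) = 29  (check: 526·(-5) + 91·29 = 9)
  q = 1: r = 2, s = 4 − 1·(-5) = 9, t = -23 − 1·29 = -52  (check: 526·9 + 91·(-52) = 2)
  q = 4: r = 1, s = -5 − 4·9 = -41, t = 29 − 4·(-52) = 237  (check: 526·(-41) + 91·237 = 1)
The row with r = 1 (the gcd) gives the Bezout coefficients s = -41, t = 237.
Result: 526 · (-41) + 91 · (237) = 1.

gcd(526, 91) = 1; s = -41, t = 237 (check: 526·(-41) + 91·237 = 1).


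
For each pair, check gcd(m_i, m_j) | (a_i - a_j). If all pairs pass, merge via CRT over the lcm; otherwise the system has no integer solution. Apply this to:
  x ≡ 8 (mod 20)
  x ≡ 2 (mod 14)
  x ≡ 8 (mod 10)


Moduli 20, 14, 10 are not pairwise coprime, so CRT works modulo lcm(m_i) when all pairwise compatibility conditions hold.
Pairwise compatibility: gcd(m_i, m_j) must divide a_i - a_j for every pair.
Merge one congruence at a time:
  Start: x ≡ 8 (mod 20).
  Combine with x ≡ 2 (mod 14): gcd(20, 14) = 2; 2 - 8 = -6, which IS divisible by 2, so compatible.
    Write x = 8 + 20·t and substitute into x ≡ 2 (mod 14): 20·t ≡ 2 − 8 = -6 (mod 14).
    Divide the congruence (and modulus) by g = 2: 10·t ≡ -3 (mod 7).
    Reduce coefficients mod 7: 3·t ≡ 4 (mod 7).
    The inverse of 3 mod 7 is 5 (since 3·5 = 15 = 2·7 + 1), so t ≡ 5·4 = 20 ≡ 6 (mod 7).
    Then x = 8 + 20·6 = 128, valid modulo lcm(20, 14) = 140: x ≡ 128 (mod 140).
  Combine with x ≡ 8 (mod 10): gcd(140, 10) = 10; 8 - 128 = -120, which IS divisible by 10, so compatible.
    Write x = 128 + 140·t and substitute into x ≡ 8 (mod 10): 140·t ≡ 8 − 128 = -120 (mod 10).
    Divide the congruence (and modulus) by g = 10: 14·t ≡ -12 (mod 1).
    Modulo 1 every t works; take t = 0.
    Then x = 128 + 140·0 = 128, valid modulo lcm(140, 10) = 140: x ≡ 128 (mod 140).
Verify: 128 mod 20 = 8, 128 mod 14 = 2, 128 mod 10 = 8.

x ≡ 128 (mod 140).


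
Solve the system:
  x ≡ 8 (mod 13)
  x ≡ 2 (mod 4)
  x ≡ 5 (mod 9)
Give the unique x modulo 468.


Moduli 13, 4, 9 are pairwise coprime; by CRT there is a unique solution modulo M = 13 · 4 · 9 = 468.
Solve pairwise, accumulating the modulus:
  Start with x ≡ 8 (mod 13).
  Combine with x ≡ 2 (mod 4): since gcd(13, 4) = 1, we get a unique residue mod 52.
    Write x = 8 + 13·t and substitute into x ≡ 2 (mod 4): 13·t ≡ 2 − 8 = -6 (mod 4).
    Reduce coefficients mod 4: 1·t ≡ 2 (mod 4).
    So t ≡ 2 (mod 4).
    Then x = 8 + 13·2 = 34, valid modulo lcm(13, 4) = 52: x ≡ 34 (mod 52).
  Combine with x ≡ 5 (mod 9): since gcd(52, 9) = 1, we get a unique residue mod 468.
    Write x = 34 + 52·t and substitute into x ≡ 5 (mod 9): 52·t ≡ 5 − 34 = -29 (mod 9).
    Reduce coefficients mod 9: 7·t ≡ 7 (mod 9).
    The inverse of 7 mod 9 is 4 (since 7·4 = 28 = 3·9 + 1), so t ≡ 4·7 = 28 ≡ 1 (mod 9).
    Then x = 34 + 52·1 = 86, valid modulo lcm(52, 9) = 468: x ≡ 86 (mod 468).
Verify: 86 mod 13 = 8 ✓, 86 mod 4 = 2 ✓, 86 mod 9 = 5 ✓.

x ≡ 86 (mod 468).


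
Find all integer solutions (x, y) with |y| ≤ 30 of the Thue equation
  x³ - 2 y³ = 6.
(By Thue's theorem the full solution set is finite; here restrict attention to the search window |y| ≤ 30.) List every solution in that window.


The equation is x³ - 2y³ = 6. For fixed y, x³ = 2·y³ + 6, so a solution requires the RHS to be a perfect cube.
Strategy: iterate y from -30 to 30, compute RHS = 2·y³ + 6, and check whether it is a (positive or negative) perfect cube.
Check small values of y:
  y = 0: RHS = 6 is not a perfect cube.
  y = 1: RHS = 8 = (2)³ ⇒ x = 2 works.
  y = -1: RHS = 4 is not a perfect cube.
  y = 2: RHS = 22 is not a perfect cube.
  y = -2: RHS = -10 is not a perfect cube.
  y = 3: RHS = 60 is not a perfect cube.
  y = -3: RHS = -48 is not a perfect cube.
Continuing the search up to |y| = 30 finds no further solutions beyond those listed.
Collected solutions: (2, 1).

Solutions (with |y| ≤ 30): (2, 1).


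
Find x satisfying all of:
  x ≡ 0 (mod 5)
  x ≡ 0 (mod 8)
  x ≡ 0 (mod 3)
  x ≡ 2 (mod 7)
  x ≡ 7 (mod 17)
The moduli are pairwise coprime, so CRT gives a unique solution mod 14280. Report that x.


Product of moduli M = 5 · 8 · 3 · 7 · 17 = 14280.
Merge one congruence at a time:
  Start: x ≡ 0 (mod 5).
  Combine with x ≡ 0 (mod 8); new modulus lcm = 40.
    Write x = 0 + 5·t and substitute into x ≡ 0 (mod 8): 5·t ≡ 0 − 0 = 0 (mod 8).
    The inverse of 5 mod 8 is 5 (since 5·5 = 25 = 3·8 + 1), so t ≡ 5·0 = 0 ≡ 0 (mod 8).
    Then x = 0 + 5·0 = 0, valid modulo lcm(5, 8) = 40: x ≡ 0 (mod 40).
  Combine with x ≡ 0 (mod 3); new modulus lcm = 120.
    Write x = 0 + 40·t and substitute into x ≡ 0 (mod 3): 40·t ≡ 0 − 0 = 0 (mod 3).
    Reduce coefficients mod 3: 1·t ≡ 0 (mod 3).
    So t ≡ 0 (mod 3).
    Then x = 0 + 40·0 = 0, valid modulo lcm(40, 3) = 120: x ≡ 0 (mod 120).
  Combine with x ≡ 2 (mod 7); new modulus lcm = 840.
    Write x = 0 + 120·t and substitute into x ≡ 2 (mod 7): 120·t ≡ 2 − 0 = 2 (mod 7).
    Reduce coefficients mod 7: 1·t ≡ 2 (mod 7).
    So t ≡ 2 (mod 7).
    Then x = 0 + 120·2 = 240, valid modulo lcm(120, 7) = 840: x ≡ 240 (mod 840).
  Combine with x ≡ 7 (mod 17); new modulus lcm = 14280.
    Write x = 240 + 840·t and substitute into x ≡ 7 (mod 17): 840·t ≡ 7 − 240 = -233 (mod 17).
    Reduce coefficients mod 17: 7·t ≡ 5 (mod 17).
    The inverse of 7 mod 17 is 5 (since 7·5 = 35 = 2·17 + 1), so t ≡ 5·5 = 25 ≡ 8 (mod 17).
    Then x = 240 + 840·8 = 6960, valid modulo lcm(840, 17) = 14280: x ≡ 6960 (mod 14280).
Verify against each original: 6960 mod 5 = 0, 6960 mod 8 = 0, 6960 mod 3 = 0, 6960 mod 7 = 2, 6960 mod 17 = 7.

x ≡ 6960 (mod 14280).


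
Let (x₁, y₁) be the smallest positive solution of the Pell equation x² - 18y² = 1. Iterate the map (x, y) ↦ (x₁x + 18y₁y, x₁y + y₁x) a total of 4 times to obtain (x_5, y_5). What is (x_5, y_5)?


Step 1: Find the fundamental solution (x₁, y₁) of x² - 18y² = 1.
  Expand √18 as a continued fraction. a₀ = ⌊√18⌋ = 4; iterate m_{k+1} = d_k·a_k − m_k, d_{k+1} = (18 − m_{k+1}²)/d_k, a_{k+1} = ⌊(a₀ + m_{k+1})/d_{k+1}⌋ (starting m₀ = 0, d₀ = 1), with convergents p_k = a_k·p_{k-1} + p_{k-2}, q_k = a_k·q_{k-1} + q_{k-2} (p₋₁ = 1, q₋₁ = 0):
  k = 0: a₀ = 4; p₀/q₀ = 4/1; p₀² − 18·q₀² = 16 − 18 = -2.
  k = 1: m = 4, d = 2, a = ⌊(4 + 4)/2⌋ = 4; p/q = (4·4 + 1)/(4·1 + 0) = 17/4; p² − 18·q² = 289 − 288 = 1.
  The first convergent with p² − 18·q² = 1 gives the fundamental solution (x₁, y₁) = (17, 4).
Step 2: Apply the recurrence (x_{n+1}, y_{n+1}) = (x₁x_n + 18y₁y_n, x₁y_n + y₁x_n) repeatedly.
  From (x_1, y_1) = (17, 4): x_2 = 17·17 + 18·4·4 = 577; y_2 = 17·4 + 4·17 = 136.
  From (x_2, y_2) = (577, 136): x_3 = 17·577 + 18·4·136 = 19601; y_3 = 17·136 + 4·577 = 4620.
  From (x_3, y_3) = (19601, 4620): x_4 = 17·19601 + 18·4·4620 = 665857; y_4 = 17·4620 + 4·19601 = 156944.
  From (x_4, y_4) = (665857, 156944): x_5 = 17·665857 + 18·4·156944 = 22619537; y_5 = 17·156944 + 4·665857 = 5331476.
Step 3: Verify x_5² - 18·y_5² = 511643454094369 - 511643454094368 = 1 (should be 1). ✓

(x_1, y_1) = (17, 4); (x_5, y_5) = (22619537, 5331476).
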